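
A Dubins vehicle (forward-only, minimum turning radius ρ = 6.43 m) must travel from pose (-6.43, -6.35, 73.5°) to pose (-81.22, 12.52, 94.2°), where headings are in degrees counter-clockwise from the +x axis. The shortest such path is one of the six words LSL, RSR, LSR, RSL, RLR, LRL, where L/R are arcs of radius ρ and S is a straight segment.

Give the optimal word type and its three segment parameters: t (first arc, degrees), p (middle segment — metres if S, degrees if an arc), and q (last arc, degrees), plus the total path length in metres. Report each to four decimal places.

LSR: t = 102.2535°, p = 63.3382 m, q = 81.5535°, L = 83.9659 m

Let ψ = atan2(Δy, Δx) = atan2(18.87, -74.79) = 165.8394° be the start→goal bearing.
Normalize: d = |goal − start| / ρ = 77.133786/6.43 = 11.995923, α = (θ_start − ψ) mod 360° = 267.6606° = 4.671558 rad, β = (θ_goal − ψ) mod 360° = 288.3606° = 5.032841 rad.
Common terms: sin α = -0.999167, cos α = -0.040820, sin β = -0.949093, cos β = 0.314996, cos(α−β) = 0.935444, d² = 143.902174. Work in radians in the unit-radius frame; every candidate has L = ρ·(t + p + q).
LSL: p² = 2 + d² − 2cos(α−β) + 2d(sin α − sin β) = 142.829932; p = √p² = 11.951148; φ = atan2(cos β − cos α, d + sin α − sin β) = 0.029777 rad; t = (φ − α) mod 2π = 1.641404 rad, q = (β − φ) mod 2π = 5.003064 rad → L = 6.43·(1.641404 + 11.951148 + 5.003064) = 6.43·18.595616 = 119.569812 m
RSR: p² = 2 + d² − 2cos(α−β) + 2d(sin β − sin α) = 145.232640; p = √p² = 12.051251; φ = atan2(cos α − cos β, d − sin α + sin β) = -0.029529 rad; t = (α − φ) mod 2π = 4.701087 rad, q = (φ − β) mod 2π = 1.220815 rad → L = 6.43·(4.701087 + 12.051251 + 1.220815) = 6.43·17.973153 = 115.567372 m
LSR: p² = d² − 2 + 2cos(α−β) + 2d(sin α + sin β) = 97.030716; p = √p² = 9.850417; φ = atan2(−cos α − cos β, d + sin α + sin β) − atan2(−2, p) = 0.173033 rad; t = (φ − α) mod 2π = 1.784661 rad, q = (φ − β) mod 2π = 1.423378 rad → L = 6.43·(1.784661 + 9.850417 + 1.423378) = 6.43·13.058455 = 83.965868 m
RSL: p² = d² − 2 + 2cos(α−β) − 2d(sin α + sin β) = 190.515408; p = √p² = 13.802732; φ = atan2(cos α + cos β, d − sin α − sin β) − atan2(2, p) = -0.124237 rad; t = (α − φ) mod 2π = 4.795795 rad, q = (β − φ) mod 2π = 5.157079 rad → L = 6.43·(4.795795 + 13.802732 + 5.157079) = 6.43·23.755606 = 152.748546 m
RLR: c = (6 − d² + 2cos(α−β) + 2d(sin α − sin β))/8 = -17.154080, |c| > 1 → infeasible
LRL: c = (6 − d² + 2cos(α−β) − 2d(sin α − sin β))/8 = -16.853742, |c| > 1 → infeasible
Shortest: LSR with L = 83.965868 m ≈ 83.9659 m
Convert LSR to answer units (arcs ×180/π): t = 1.784661·180/π = 102.2535°, p = ρ·p = 6.43·9.850417 = 63.3382 m, q = 1.423378·180/π = 81.5535°, L = 83.9659 m.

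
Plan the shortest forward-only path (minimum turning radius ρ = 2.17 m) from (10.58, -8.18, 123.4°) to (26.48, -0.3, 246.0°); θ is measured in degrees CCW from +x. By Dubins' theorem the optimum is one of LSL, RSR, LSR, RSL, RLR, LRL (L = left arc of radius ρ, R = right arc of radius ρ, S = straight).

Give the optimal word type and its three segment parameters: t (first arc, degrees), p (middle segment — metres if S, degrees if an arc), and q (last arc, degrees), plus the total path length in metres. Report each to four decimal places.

Let ψ = atan2(Δy, Δx) = atan2(7.88, 15.90) = 26.3629° be the start→goal bearing.
Normalize: d = |goal − start| / ρ = 17.745546/2.17 = 8.177671, α = (θ_start − ψ) mod 360° = 97.0371° = 1.693617 rad, β = (θ_goal − ψ) mod 360° = 219.6371° = 3.833391 rad.
Common terms: sin α = 0.992467, cos α = -0.122512, sin β = -0.637923, cos β = -0.770100, cos(α−β) = -0.538771, d² = 66.874302. Work in radians in the unit-radius frame; every candidate has L = ρ·(t + p + q).
LSL: p² = 2 + d² − 2cos(α−β) + 2d(sin α − sin β) = 96.617426; p = √p² = 9.829416; φ = atan2(cos β − cos α, d + sin α − sin β) = -0.065930 rad; t = (φ − α) mod 2π = 4.523638 rad, q = (β − φ) mod 2π = 3.899321 rad → L = 2.17·(4.523638 + 9.829416 + 3.899321) = 2.17·18.252375 = 39.607654 m
RSR: p² = 2 + d² − 2cos(α−β) + 2d(sin β − sin α) = 43.286261; p = √p² = 6.579229; φ = atan2(cos α − cos β, d − sin α + sin β) = 0.098589 rad; t = (α − φ) mod 2π = 1.595028 rad, q = (φ − β) mod 2π = 2.548384 rad → L = 2.17·(1.595028 + 6.579229 + 2.548384) = 2.17·10.722641 = 23.268131 m
LSR: p² = d² − 2 + 2cos(α−β) + 2d(sin α + sin β) = 69.595453; p = √p² = 8.342389; φ = atan2(−cos α − cos β, d + sin α + sin β) − atan2(−2, p) = 0.339536 rad; t = (φ − α) mod 2π = 4.929105 rad, q = (φ − β) mod 2π = 2.789331 rad → L = 2.17·(4.929105 + 8.342389 + 2.789331) = 2.17·16.060824 = 34.851989 m
RSL: p² = d² − 2 + 2cos(α−β) − 2d(sin α + sin β) = 57.998068; p = √p² = 7.615646; φ = atan2(cos α + cos β, d − sin α − sin β) − atan2(2, p) = -0.370426 rad; t = (α − φ) mod 2π = 2.064043 rad, q = (β − φ) mod 2π = 4.203816 rad → L = 2.17·(2.064043 + 7.615646 + 4.203816) = 2.17·13.883505 = 30.127207 m
RLR: c = (6 − d² + 2cos(α−β) + 2d(sin α − sin β))/8 = -4.410783, |c| > 1 → infeasible
LRL: c = (6 − d² + 2cos(α−β) − 2d(sin α − sin β))/8 = -11.077178, |c| > 1 → infeasible
Shortest: RSR with L = 23.268131 m ≈ 23.2681 m
Convert RSR to answer units (arcs ×180/π): t = 1.595028·180/π = 91.3884°, p = ρ·p = 2.17·6.579229 = 14.2769 m, q = 2.548384·180/π = 146.0116°, L = 23.2681 m.

RSR: t = 91.3884°, p = 14.2769 m, q = 146.0116°, L = 23.2681 m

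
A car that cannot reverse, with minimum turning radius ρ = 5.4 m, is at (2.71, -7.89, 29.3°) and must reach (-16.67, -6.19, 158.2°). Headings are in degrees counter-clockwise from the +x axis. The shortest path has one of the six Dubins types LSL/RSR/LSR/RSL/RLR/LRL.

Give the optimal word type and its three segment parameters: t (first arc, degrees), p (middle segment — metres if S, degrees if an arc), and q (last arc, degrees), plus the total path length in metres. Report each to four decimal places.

LSR: t = 189.5370°, p = 10.2181 m, q = 60.6370°, L = 33.7964 m

Let ψ = atan2(Δy, Δx) = atan2(1.70, -19.38) = 174.9869° be the start→goal bearing.
Normalize: d = |goal − start| / ρ = 19.454419/5.4 = 3.602670, α = (θ_start − ψ) mod 360° = 214.3131° = 3.740469 rad, β = (θ_goal − ψ) mod 360° = 343.2131° = 5.990199 rad.
Common terms: sin α = -0.563715, cos α = -0.825969, sin β = -0.288813, cos β = 0.957386, cos(α−β) = -0.627963, d² = 12.979232. Work in radians in the unit-radius frame; every candidate has L = ρ·(t + p + q).
LSL: p² = 2 + d² − 2cos(α−β) + 2d(sin α − sin β) = 14.254392; p = √p² = 3.775499; φ = atan2(cos β − cos α, d + sin α − sin β) = 0.491954 rad; t = (φ − α) mod 2π = 3.034670 rad, q = (β − φ) mod 2π = 5.498244 rad → L = 5.4·(3.034670 + 3.775499 + 5.498244) = 5.4·12.308414 = 66.465434 m
RSR: p² = 2 + d² − 2cos(α−β) + 2d(sin β − sin α) = 18.215923; p = √p² = 4.268012; φ = atan2(cos α − cos β, d − sin α + sin β) = -0.431069 rad; t = (α − φ) mod 2π = 4.171538 rad, q = (φ − β) mod 2π = 6.145103 rad → L = 5.4·(4.171538 + 4.268012 + 6.145103) = 5.4·14.584653 = 78.757125 m
LSR: p² = d² − 2 + 2cos(α−β) + 2d(sin α + sin β) = 3.580553; p = √p² = 1.892235; φ = atan2(−cos α − cos β, d + sin α + sin β) − atan2(−2, p) = 0.765329 rad; t = (φ − α) mod 2π = 3.308045 rad, q = (φ − β) mod 2π = 1.058316 rad → L = 5.4·(3.308045 + 1.892235 + 1.058316) = 5.4·6.258596 = 33.796418 m
RSL: p² = d² − 2 + 2cos(α−β) − 2d(sin α + sin β) = 15.866058; p = √p² = 3.983222; φ = atan2(cos α + cos β, d − sin α − sin β) − atan2(2, p) = -0.435842 rad; t = (α − φ) mod 2π = 4.176312 rad, q = (β − φ) mod 2π = 0.142856 rad → L = 5.4·(4.176312 + 3.983222 + 0.142856) = 5.4·8.302390 = 44.832905 m
RLR: c = (6 − d² + 2cos(α−β) + 2d(sin α − sin β))/8 = -1.276990, |c| > 1 → infeasible
LRL: c = (6 − d² + 2cos(α−β) − 2d(sin α − sin β))/8 = -0.781799; p = 2π − arccos c = 3.814843 rad; φ = atan2(cos β − cos α, d + sin α − sin β) = 0.491954 rad; t = (φ − α + p/2) mod 2π = 4.942092 rad, q = (β − α − t + p) mod 2π = 1.122481 rad → L = 5.4·(4.942092 + 3.814843 + 1.122481) = 5.4·9.879416 = 53.348844 m
Shortest: LSR with L = 33.796418 m ≈ 33.7964 m
Convert LSR to answer units (arcs ×180/π): t = 3.308045·180/π = 189.5370°, p = ρ·p = 5.4·1.892235 = 10.2181 m, q = 1.058316·180/π = 60.6370°, L = 33.7964 m.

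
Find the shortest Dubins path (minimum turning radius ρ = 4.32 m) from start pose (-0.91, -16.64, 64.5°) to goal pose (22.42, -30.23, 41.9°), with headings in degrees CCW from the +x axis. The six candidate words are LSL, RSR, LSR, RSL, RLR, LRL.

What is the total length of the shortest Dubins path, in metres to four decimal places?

32.7814 m

Let ψ = atan2(Δy, Δx) = atan2(-13.59, 23.33) = -30.2213° be the start→goal bearing.
Normalize: d = |goal − start| / ρ = 26.999574/4.32 = 6.249901, α = (θ_start − ψ) mod 360° = 94.7213° = 1.653199 rad, β = (θ_goal − ψ) mod 360° = 72.1213° = 1.258754 rad.
Common terms: sin α = 0.996607, cos α = -0.082309, sin β = 0.951709, cos β = 0.307003, cos(α−β) = 0.923210, d² = 39.061268. Work in radians in the unit-radius frame; every candidate has L = ρ·(t + p + q).
LSL: p² = 2 + d² − 2cos(α−β) + 2d(sin α − sin β) = 39.776066; p = √p² = 6.306827; φ = atan2(cos β − cos α, d + sin α − sin β) = 0.061768 rad; t = (φ − α) mod 2π = 4.691755 rad, q = (β − φ) mod 2π = 1.196986 rad → L = 4.32·(4.691755 + 6.306827 + 1.196986) = 4.32·12.195568 = 52.684853 m
RSR: p² = 2 + d² − 2cos(α−β) + 2d(sin β − sin α) = 38.653628; p = √p² = 6.217204; φ = atan2(cos α − cos β, d − sin α + sin β) = -0.062659 rad; t = (α − φ) mod 2π = 1.715858 rad, q = (φ − β) mod 2π = 4.961772 rad → L = 4.32·(1.715858 + 6.217204 + 4.961772) = 4.32·12.894834 = 55.705683 m
LSR: p² = d² − 2 + 2cos(α−β) + 2d(sin α + sin β) = 63.261247; p = √p² = 7.953694; φ = atan2(−cos α − cos β, d + sin α + sin β) − atan2(−2, p) = 0.218947 rad; t = (φ − α) mod 2π = 4.848934 rad, q = (φ − β) mod 2π = 5.243378 rad → L = 4.32·(4.848934 + 7.953694 + 5.243378) = 4.32·18.046006 = 77.958747 m
RSL: p² = d² − 2 + 2cos(α−β) − 2d(sin α + sin β) = 14.554129; p = √p² = 3.814987; φ = atan2(cos α + cos β, d − sin α − sin β) − atan2(2, p) = -0.430670 rad; t = (α − φ) mod 2π = 2.083868 rad, q = (β − φ) mod 2π = 1.689424 rad → L = 4.32·(2.083868 + 3.814987 + 1.689424) = 4.32·7.588280 = 32.781369 m
RLR: c = (6 − d² + 2cos(α−β) + 2d(sin α − sin β))/8 = -3.831704, |c| > 1 → infeasible
LRL: c = (6 − d² + 2cos(α−β) − 2d(sin α − sin β))/8 = -3.972008, |c| > 1 → infeasible
Shortest: RSL with L = 32.781369 m ≈ 32.7814 m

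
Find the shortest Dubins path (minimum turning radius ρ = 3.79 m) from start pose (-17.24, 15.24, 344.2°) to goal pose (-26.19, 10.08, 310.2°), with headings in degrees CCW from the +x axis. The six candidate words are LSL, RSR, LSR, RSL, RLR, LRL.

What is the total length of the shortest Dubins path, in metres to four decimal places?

31.0871 m

Let ψ = atan2(Δy, Δx) = atan2(-5.16, -8.95) = -150.0350° be the start→goal bearing.
Normalize: d = |goal − start| / ρ = 10.330929/3.79 = 2.725839, α = (θ_start − ψ) mod 360° = 134.2350° = 2.342843 rad, β = (θ_goal − ψ) mod 360° = 100.2350° = 1.749431 rad.
Common terms: sin α = 0.716485, cos α = -0.697603, sin β = 0.984087, cos β = -0.177686, cos(α−β) = 0.829038, d² = 7.430198. Work in radians in the unit-radius frame; every candidate has L = ρ·(t + p + q).
LSL: p² = 2 + d² − 2cos(α−β) + 2d(sin α − sin β) = 6.313239; p = √p² = 2.512616; φ = atan2(cos β − cos α, d + sin α − sin β) = 0.208428 rad; t = (φ − α) mod 2π = 4.148771 rad, q = (β − φ) mod 2π = 1.541002 rad → L = 3.79·(4.148771 + 2.512616 + 1.541002) = 3.79·8.202389 = 31.087056 m
RSR: p² = 2 + d² − 2cos(α−β) + 2d(sin β − sin α) = 9.231005; p = √p² = 3.038257; φ = atan2(cos α − cos β, d − sin α + sin β) = -0.171970 rad; t = (α − φ) mod 2π = 2.514812 rad, q = (φ − β) mod 2π = 4.361785 rad → L = 3.79·(2.514812 + 3.038257 + 4.361785) = 3.79·9.914854 = 37.577297 m
LSR: p² = d² − 2 + 2cos(α−β) + 2d(sin α + sin β) = 16.359243; p = √p² = 4.044656; φ = atan2(−cos α − cos β, d + sin α + sin β) − atan2(−2, p) = 0.654445 rad; t = (φ − α) mod 2π = 4.594788 rad, q = (φ − β) mod 2π = 5.188200 rad → L = 3.79·(4.594788 + 4.044656 + 5.188200) = 3.79·13.827644 = 52.406771 m
RSL: p² = d² − 2 + 2cos(α−β) − 2d(sin α + sin β) = -2.182698 < 0 → infeasible
RLR: c = (6 − d² + 2cos(α−β) + 2d(sin α − sin β))/8 = -0.153876; p = 2π − arccos c = 4.557900 rad; φ = atan2(cos α − cos β, d − sin α + sin β) = -0.171970 rad; t = (α − φ + p/2) mod 2π = 4.793762 rad, q = (α − β − t + p) mod 2π = 0.357549 rad → L = 3.79·(4.793762 + 4.557900 + 0.357549) = 3.79·9.709211 = 36.797910 m
LRL: c = (6 − d² + 2cos(α−β) − 2d(sin α − sin β))/8 = 0.210845; p = 2π − arccos c = 4.924828 rad; φ = atan2(cos β − cos α, d + sin α − sin β) = 0.208428 rad; t = (φ − α + p/2) mod 2π = 0.328000 rad, q = (β − α − t + p) mod 2π = 4.003416 rad → L = 3.79·(0.328000 + 4.924828 + 4.003416) = 3.79·9.256245 = 35.081168 m
Shortest: LSL with L = 31.087056 m ≈ 31.0871 m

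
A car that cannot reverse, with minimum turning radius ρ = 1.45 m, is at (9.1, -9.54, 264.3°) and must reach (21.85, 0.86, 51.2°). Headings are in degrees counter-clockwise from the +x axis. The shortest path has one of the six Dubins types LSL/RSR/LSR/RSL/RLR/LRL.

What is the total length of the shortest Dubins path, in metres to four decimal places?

19.0387 m

Let ψ = atan2(Δy, Δx) = atan2(10.40, 12.75) = 39.2037° be the start→goal bearing.
Normalize: d = |goal − start| / ρ = 16.453647/1.45 = 11.347343, α = (θ_start − ψ) mod 360° = 225.0963° = 3.928672 rad, β = (θ_goal − ψ) mod 360° = 11.9963° = 0.209376 rad.
Common terms: sin α = -0.708295, cos α = -0.705917, sin β = 0.207849, cos β = 0.978161, cos(α−β) = -0.837719, d² = 128.762188. Work in radians in the unit-radius frame; every candidate has L = ρ·(t + p + q).
LSL: p² = 2 + d² − 2cos(α−β) + 2d(sin α − sin β) = 111.646022; p = √p² = 10.566268; φ = atan2(cos β − cos α, d + sin α − sin β) = 0.160065 rad; t = (φ − α) mod 2π = 2.514578 rad, q = (β − φ) mod 2π = 0.049311 rad → L = 1.45·(2.514578 + 10.566268 + 0.049311) = 1.45·13.130157 = 19.038727 m
RSR: p² = 2 + d² − 2cos(α−β) + 2d(sin β − sin α) = 153.229229; p = √p² = 12.378579; φ = atan2(cos α − cos β, d − sin α + sin β) = -0.136471 rad; t = (α − φ) mod 2π = 4.065143 rad, q = (φ − β) mod 2π = 5.937339 rad → L = 1.45·(4.065143 + 12.378579 + 5.937339) = 1.45·22.381061 = 32.452539 m
LSR: p² = d² − 2 + 2cos(α−β) + 2d(sin α + sin β) = 113.729297; p = √p² = 10.664394; φ = atan2(−cos α − cos β, d + sin α + sin β) − atan2(−2, p) = 0.160293 rad; t = (φ − α) mod 2π = 2.514806 rad, q = (φ − β) mod 2π = 6.234103 rad → L = 1.45·(2.514806 + 10.664394 + 6.234103) = 1.45·19.413302 = 28.149288 m
RSL: p² = d² − 2 + 2cos(α−β) − 2d(sin α + sin β) = 136.444204; p = √p² = 11.680933; φ = atan2(cos α + cos β, d − sin α − sin β) − atan2(2, p) = -0.146600 rad; t = (α − φ) mod 2π = 4.075273 rad, q = (β − φ) mod 2π = 0.355976 rad → L = 1.45·(4.075273 + 11.680933 + 0.355976) = 1.45·16.112182 = 23.362664 m
RLR: c = (6 − d² + 2cos(α−β) + 2d(sin α − sin β))/8 = -18.153654, |c| > 1 → infeasible
LRL: c = (6 − d² + 2cos(α−β) − 2d(sin α − sin β))/8 = -12.955753, |c| > 1 → infeasible
Shortest: LSL with L = 19.038727 m ≈ 19.0387 m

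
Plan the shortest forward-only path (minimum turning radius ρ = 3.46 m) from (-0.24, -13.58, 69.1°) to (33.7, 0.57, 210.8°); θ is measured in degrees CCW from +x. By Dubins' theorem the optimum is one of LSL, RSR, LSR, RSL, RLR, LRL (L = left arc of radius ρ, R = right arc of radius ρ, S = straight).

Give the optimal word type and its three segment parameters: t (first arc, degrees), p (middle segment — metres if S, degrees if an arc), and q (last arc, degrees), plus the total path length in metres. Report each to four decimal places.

Let ψ = atan2(Δy, Δx) = atan2(14.15, 33.94) = 22.6319° be the start→goal bearing.
Normalize: d = |goal − start| / ρ = 36.771539/3.46 = 10.627613, α = (θ_start − ψ) mod 360° = 46.4681° = 0.811022 rad, β = (θ_goal − ψ) mod 360° = 188.1681° = 3.284154 rad.
Common terms: sin α = 0.724992, cos α = 0.688758, sin β = -0.142079, cos β = -0.989855, cos(α−β) = -0.784776, d² = 112.946148. Work in radians in the unit-radius frame; every candidate has L = ρ·(t + p + q).
LSL: p² = 2 + d² − 2cos(α−β) + 2d(sin α − sin β) = 134.945475; p = √p² = 11.616603; φ = atan2(cos β − cos α, d + sin α − sin β) = -0.145009 rad; t = (φ − α) mod 2π = 5.327154 rad, q = (β − φ) mod 2π = 3.429163 rad → L = 3.46·(5.327154 + 11.616603 + 3.429163) = 3.46·20.372920 = 70.490304 m
RSR: p² = 2 + d² − 2cos(α−β) + 2d(sin β − sin α) = 98.085926; p = √p² = 9.903834; φ = atan2(cos α − cos β, d − sin α + sin β) = 0.170313 rad; t = (α − φ) mod 2π = 0.640709 rad, q = (φ − β) mod 2π = 3.169345 rad → L = 3.46·(0.640709 + 9.903834 + 3.169345) = 3.46·13.713888 = 47.450051 m
LSR: p² = d² − 2 + 2cos(α−β) + 2d(sin α + sin β) = 121.766540; p = √p² = 11.034788; φ = atan2(−cos α − cos β, d + sin α + sin β) − atan2(−2, p) = 0.206151 rad; t = (φ − α) mod 2π = 5.678314 rad, q = (φ − β) mod 2π = 3.205182 rad → L = 3.46·(5.678314 + 11.034788 + 3.205182) = 3.46·19.918284 = 68.917261 m
RSL: p² = d² − 2 + 2cos(α−β) − 2d(sin α + sin β) = 96.986650; p = √p² = 9.848180; φ = atan2(cos α + cos β, d − sin α − sin β) − atan2(2, p) = -0.230325 rad; t = (α − φ) mod 2π = 1.041347 rad, q = (β − φ) mod 2π = 3.514479 rad → L = 3.46·(1.041347 + 9.848180 + 3.514479) = 3.46·14.404006 = 49.837862 m
RLR: c = (6 − d² + 2cos(α−β) + 2d(sin α − sin β))/8 = -11.260741, |c| > 1 → infeasible
LRL: c = (6 − d² + 2cos(α−β) − 2d(sin α − sin β))/8 = -15.868184, |c| > 1 → infeasible
Shortest: RSR with L = 47.450051 m ≈ 47.4501 m
Convert RSR to answer units (arcs ×180/π): t = 0.640709·180/π = 36.7099°, p = ρ·p = 3.46·9.903834 = 34.2673 m, q = 3.169345·180/π = 181.5901°, L = 47.4501 m.

RSR: t = 36.7099°, p = 34.2673 m, q = 181.5901°, L = 47.4501 m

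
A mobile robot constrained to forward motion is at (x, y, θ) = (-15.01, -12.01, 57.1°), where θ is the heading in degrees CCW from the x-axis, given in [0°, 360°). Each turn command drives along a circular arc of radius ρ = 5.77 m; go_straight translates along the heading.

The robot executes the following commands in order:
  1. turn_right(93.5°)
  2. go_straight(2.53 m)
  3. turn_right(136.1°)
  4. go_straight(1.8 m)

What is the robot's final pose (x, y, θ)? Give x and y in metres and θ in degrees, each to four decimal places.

(-9.1605, -22.6011, 187.5000°)

set_pose: (x, y, θ) = (-15.0100, -12.0100, 57.1000°), ρ = 5.77
turn_right(93.5°): centre at ρ to the right, rotate −93.5° → (-6.7414, -10.4999, -36.4000° ≡ 323.6000°)
go_straight(2.53): x += 2.53·cos θ, y += 2.53·sin θ → (-4.7050, -12.0012, 323.6000°)
turn_right(136.1°): centre at ρ to the right, rotate −136.1° → (-7.3759, -22.3661, 187.5000°)
go_straight(1.8): x += 1.8·cos θ, y += 1.8·sin θ → (-9.1605, -22.6011, 187.5000°)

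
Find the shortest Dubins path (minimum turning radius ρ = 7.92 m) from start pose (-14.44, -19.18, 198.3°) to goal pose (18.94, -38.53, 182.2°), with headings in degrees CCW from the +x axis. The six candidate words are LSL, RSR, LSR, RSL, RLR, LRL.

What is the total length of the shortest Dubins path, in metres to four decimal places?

Let ψ = atan2(Δy, Δx) = atan2(-19.35, 33.38) = -30.1004° be the start→goal bearing.
Normalize: d = |goal − start| / ρ = 38.582987/7.92 = 4.871589, α = (θ_start − ψ) mod 360° = 228.4004° = 3.986339 rad, β = (θ_goal − ψ) mod 360° = 212.3004° = 3.705341 rad.
Common terms: sin α = -0.747802, cos α = -0.663921, sin β = -0.534358, cos β = -0.845258, cos(α−β) = 0.960779, d² = 23.732382. Work in radians in the unit-radius frame; every candidate has L = ρ·(t + p + q).
LSL: p² = 2 + d² − 2cos(α−β) + 2d(sin α − sin β) = 21.731195; p = √p² = 4.661673; φ = atan2(cos β − cos α, d + sin α − sin β) = -0.038909 rad; t = (φ − α) mod 2π = 2.257937 rad, q = (β − φ) mod 2π = 3.744250 rad → L = 7.92·(2.257937 + 4.661673 + 3.744250) = 7.92·10.663860 = 84.457774 m
RSR: p² = 2 + d² − 2cos(α−β) + 2d(sin β − sin α) = 25.890452; p = √p² = 5.088266; φ = atan2(cos α − cos β, d − sin α + sin β) = 0.035646 rad; t = (α − φ) mod 2π = 3.950693 rad, q = (φ − β) mod 2π = 2.613491 rad → L = 7.92·(3.950693 + 5.088266 + 2.613491) = 7.92·11.652449 = 92.287400 m
LSR: p² = d² − 2 + 2cos(α−β) + 2d(sin α + sin β) = 11.161624; p = √p² = 3.340902; φ = atan2(−cos α − cos β, d + sin α + sin β) − atan2(−2, p) = 0.937431 rad; t = (φ − α) mod 2π = 3.234278 rad, q = (φ − β) mod 2π = 3.515276 rad → L = 7.92·(3.234278 + 3.340902 + 3.515276) = 7.92·10.090455 = 79.916404 m
RSL: p² = d² − 2 + 2cos(α−β) − 2d(sin α + sin β) = 36.146257; p = √p² = 6.012176; φ = atan2(cos α + cos β, d − sin α − sin β) − atan2(2, p) = -0.561642 rad; t = (α − φ) mod 2π = 4.547980 rad, q = (β − φ) mod 2π = 4.266982 rad → L = 7.92·(4.547980 + 6.012176 + 4.266982) = 7.92·14.827138 = 117.430936 m
RLR: c = (6 − d² + 2cos(α−β) + 2d(sin α − sin β))/8 = -2.236307, |c| > 1 → infeasible
LRL: c = (6 − d² + 2cos(α−β) − 2d(sin α − sin β))/8 = -1.716399, |c| > 1 → infeasible
Shortest: LSR with L = 79.916404 m ≈ 79.9164 m

79.9164 m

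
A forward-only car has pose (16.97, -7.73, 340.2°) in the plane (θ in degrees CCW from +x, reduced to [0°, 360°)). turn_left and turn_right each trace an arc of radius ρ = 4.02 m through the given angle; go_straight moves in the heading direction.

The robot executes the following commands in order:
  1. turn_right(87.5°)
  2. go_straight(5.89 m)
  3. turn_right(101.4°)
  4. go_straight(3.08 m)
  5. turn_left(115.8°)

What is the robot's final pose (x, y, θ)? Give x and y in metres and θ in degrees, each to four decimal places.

(3.2793, -22.5057, 267.1000°)

set_pose: (x, y, θ) = (16.9700, -7.7300, 340.2000°), ρ = 4.02
turn_right(87.5°): centre at ρ to the right, rotate −87.5° → (19.4464, -12.7078, 252.7000°)
go_straight(5.89): x += 5.89·cos θ, y += 5.89·sin θ → (17.6949, -18.3313, 252.7000°)
turn_right(101.4°): centre at ρ to the right, rotate −101.4° → (11.9262, -20.6620, 151.3000°)
go_straight(3.08): x += 3.08·cos θ, y += 3.08·sin θ → (9.2246, -19.1829, 151.3000°)
turn_left(115.8°): centre at ρ to the left, rotate +115.8° → (3.2793, -22.5057, 267.1000°)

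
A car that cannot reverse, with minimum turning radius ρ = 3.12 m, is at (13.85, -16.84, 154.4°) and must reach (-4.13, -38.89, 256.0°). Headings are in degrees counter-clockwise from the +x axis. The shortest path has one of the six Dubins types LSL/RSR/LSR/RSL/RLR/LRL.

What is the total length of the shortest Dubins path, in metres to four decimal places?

Let ψ = atan2(Δy, Δx) = atan2(-22.05, -17.98) = -129.1945° be the start→goal bearing.
Normalize: d = |goal − start| / ρ = 28.451413/3.12 = 9.119043, α = (θ_start − ψ) mod 360° = 283.5945° = 4.949657 rad, β = (θ_goal − ψ) mod 360° = 25.1945° = 0.439727 rad.
Common terms: sin α = -0.971984, cos α = 0.235048, sin β = 0.425692, cos β = 0.904868, cos(α−β) = -0.201078, d² = 83.156938. Work in radians in the unit-radius frame; every candidate has L = ρ·(t + p + q).
LSL: p² = 2 + d² − 2cos(α−β) + 2d(sin α − sin β) = 60.068166; p = √p² = 7.750366; φ = atan2(cos β − cos α, d + sin α − sin β) = 0.086532 rad; t = (φ − α) mod 2π = 1.420060 rad, q = (β − φ) mod 2π = 0.353194 rad → L = 3.12·(1.420060 + 7.750366 + 0.353194) = 3.12·9.523620 = 29.713695 m
RSR: p² = 2 + d² − 2cos(α−β) + 2d(sin β − sin α) = 111.050023; p = √p² = 10.538027; φ = atan2(cos α − cos β, d − sin α + sin β) = -0.063605 rad; t = (α − φ) mod 2π = 5.013262 rad, q = (φ − β) mod 2π = 5.779854 rad → L = 3.12·(5.013262 + 10.538027 + 5.779854) = 3.12·21.331144 = 66.553168 m
LSR: p² = d² − 2 + 2cos(α−β) + 2d(sin α + sin β) = 70.791469; p = √p² = 8.413767; φ = atan2(−cos α − cos β, d + sin α + sin β) − atan2(−2, p) = 0.101180 rad; t = (φ − α) mod 2π = 1.434708 rad, q = (φ − β) mod 2π = 5.944639 rad → L = 3.12·(1.434708 + 8.413767 + 5.944639) = 3.12·15.793114 = 49.274515 m
RSL: p² = d² − 2 + 2cos(α−β) − 2d(sin α + sin β) = 90.718096; p = √p² = 9.524605; φ = atan2(cos α + cos β, d − sin α − sin β) − atan2(2, p) = -0.089579 rad; t = (α − φ) mod 2π = 5.039236 rad, q = (β − φ) mod 2π = 0.529306 rad → L = 3.12·(5.039236 + 9.524605 + 0.529306) = 3.12·15.093147 = 47.090618 m
RLR: c = (6 − d² + 2cos(α−β) + 2d(sin α − sin β))/8 = -12.881253, |c| > 1 → infeasible
LRL: c = (6 − d² + 2cos(α−β) − 2d(sin α − sin β))/8 = -6.508521, |c| > 1 → infeasible
Shortest: LSL with L = 29.713695 m ≈ 29.7137 m

29.7137 m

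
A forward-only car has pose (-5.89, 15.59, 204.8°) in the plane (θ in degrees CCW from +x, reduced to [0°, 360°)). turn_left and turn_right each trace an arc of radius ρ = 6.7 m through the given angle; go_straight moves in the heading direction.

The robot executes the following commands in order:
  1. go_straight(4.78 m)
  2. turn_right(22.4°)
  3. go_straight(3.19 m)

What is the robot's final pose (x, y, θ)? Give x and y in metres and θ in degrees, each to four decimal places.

(-15.9461, 12.8394, 182.4000°)

set_pose: (x, y, θ) = (-5.8900, 15.5900, 204.8000°), ρ = 6.7
go_straight(4.78): x += 4.78·cos θ, y += 4.78·sin θ → (-10.2292, 13.5850, 204.8000°)
turn_right(22.4°): centre at ρ to the right, rotate −22.4° → (-12.7589, 12.9730, 182.4000°)
go_straight(3.19): x += 3.19·cos θ, y += 3.19·sin θ → (-15.9461, 12.8394, 182.4000°)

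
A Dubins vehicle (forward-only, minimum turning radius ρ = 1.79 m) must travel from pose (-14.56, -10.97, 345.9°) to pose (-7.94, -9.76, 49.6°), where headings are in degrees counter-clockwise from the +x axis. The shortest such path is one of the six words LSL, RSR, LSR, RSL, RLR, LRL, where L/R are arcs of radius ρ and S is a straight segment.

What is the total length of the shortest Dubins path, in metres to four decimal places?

6.8524 m

Let ψ = atan2(Δy, Δx) = atan2(1.21, 6.62) = 10.3582° be the start→goal bearing.
Normalize: d = |goal − start| / ρ = 6.729673/1.79 = 3.759594, α = (θ_start − ψ) mod 360° = 335.5418° = 5.856310 rad, β = (θ_goal − ψ) mod 360° = 39.2418° = 0.684899 rad.
Common terms: sin α = -0.414029, cos α = 0.910264, sin β = 0.632595, cos β = 0.774483, cos(α−β) = 0.443071, d² = 14.134546. Work in radians in the unit-radius frame; every candidate has L = ρ·(t + p + q).
LSL: p² = 2 + d² − 2cos(α−β) + 2d(sin α − sin β) = 7.378644; p = √p² = 2.716366; φ = atan2(cos β − cos α, d + sin α − sin β) = -0.050007 rad; t = (φ − α) mod 2π = 0.376868 rad, q = (β − φ) mod 2π = 0.734907 rad → L = 1.79·(0.376868 + 2.716366 + 0.734907) = 1.79·3.828141 = 6.852372 m
RSR: p² = 2 + d² − 2cos(α−β) + 2d(sin β − sin α) = 23.118164; p = √p² = 4.808135; φ = atan2(cos α − cos β, d − sin α + sin β) = 0.028244 rad; t = (α − φ) mod 2π = 5.828066 rad, q = (φ − β) mod 2π = 5.626530 rad → L = 1.79·(5.828066 + 4.808135 + 5.626530) = 1.79·16.262731 = 29.110289 m
LSR: p² = d² − 2 + 2cos(α−β) + 2d(sin α + sin β) = 14.664132; p = √p² = 3.829378; φ = atan2(−cos α − cos β, d + sin α + sin β) − atan2(−2, p) = 0.080712 rad; t = (φ − α) mod 2π = 0.507588 rad, q = (φ − β) mod 2π = 5.678998 rad → L = 1.79·(0.507588 + 3.829378 + 5.678998) = 1.79·10.015963 = 17.928574 m
RSL: p² = d² − 2 + 2cos(α−β) − 2d(sin α + sin β) = 11.377245; p = √p² = 3.373017; φ = atan2(cos α + cos β, d − sin α − sin β) − atan2(2, p) = -0.091129 rad; t = (α − φ) mod 2π = 5.947439 rad, q = (β − φ) mod 2π = 0.776029 rad → L = 1.79·(5.947439 + 3.373017 + 0.776029) = 1.79·10.096485 = 18.072708 m
RLR: c = (6 − d² + 2cos(α−β) + 2d(sin α − sin β))/8 = -1.889770, |c| > 1 → infeasible
LRL: c = (6 − d² + 2cos(α−β) − 2d(sin α − sin β))/8 = 0.077669; p = 2π − arccos c = 4.790137 rad; φ = atan2(cos β − cos α, d + sin α − sin β) = -0.050007 rad; t = (φ − α + p/2) mod 2π = 2.771936 rad, q = (β − α − t + p) mod 2π = 3.129975 rad → L = 1.79·(2.771936 + 4.790137 + 3.129975) = 1.79·10.692048 = 19.138766 m
Shortest: LSL with L = 6.852372 m ≈ 6.8524 m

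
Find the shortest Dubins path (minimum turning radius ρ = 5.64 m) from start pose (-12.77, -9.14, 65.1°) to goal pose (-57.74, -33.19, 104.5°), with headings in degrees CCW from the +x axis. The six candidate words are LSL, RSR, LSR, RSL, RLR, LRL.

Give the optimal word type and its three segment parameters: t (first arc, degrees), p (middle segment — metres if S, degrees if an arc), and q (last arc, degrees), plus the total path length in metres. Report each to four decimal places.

Let ψ = atan2(Δy, Δx) = atan2(-24.05, -44.97) = -151.8621° be the start→goal bearing.
Normalize: d = |goal − start| / ρ = 50.997092/5.64 = 9.042038, α = (θ_start − ψ) mod 360° = 216.9621° = 3.786703 rad, β = (θ_goal − ψ) mod 360° = 256.3621° = 4.474362 rad.
Common terms: sin α = -0.601286, cos α = -0.799034, sin β = -0.971805, cos β = -0.235785, cos(α−β) = 0.772734, d² = 81.758444. Work in radians in the unit-radius frame; every candidate has L = ρ·(t + p + q).
LSL: p² = 2 + d² − 2cos(α−β) + 2d(sin α − sin β) = 88.913466; p = √p² = 9.429394; φ = atan2(cos β − cos α, d + sin α − sin β) = 0.059769 rad; t = (φ − α) mod 2π = 2.556251 rad, q = (β − φ) mod 2π = 4.414594 rad → L = 5.64·(2.556251 + 9.429394 + 4.414594) = 5.64·16.400239 = 92.497347 m
RSR: p² = 2 + d² − 2cos(α−β) + 2d(sin β − sin α) = 75.512487; p = √p² = 8.689792; φ = atan2(cos α − cos β, d − sin α + sin β) = -0.064863 rad; t = (α − φ) mod 2π = 3.851565 rad, q = (φ − β) mod 2π = 1.743960 rad → L = 5.64·(3.851565 + 8.689792 + 1.743960) = 5.64·14.285318 = 80.569192 m
LSR: p² = d² − 2 + 2cos(α−β) + 2d(sin α + sin β) = 52.856005; p = √p² = 7.270214; φ = atan2(−cos α − cos β, d + sin α + sin β) − atan2(−2, p) = 0.406128 rad; t = (φ − α) mod 2π = 2.902610 rad, q = (φ − β) mod 2π = 2.214951 rad → L = 5.64·(2.902610 + 7.270214 + 2.214951) = 5.64·12.387774 = 69.867047 m
RSL: p² = d² − 2 + 2cos(α−β) − 2d(sin α + sin β) = 109.751818; p = √p² = 10.476250; φ = atan2(cos α + cos β, d − sin α − sin β) − atan2(2, p) = -0.285816 rad; t = (α − φ) mod 2π = 4.072519 rad, q = (β − φ) mod 2π = 4.760179 rad → L = 5.64·(4.072519 + 10.476250 + 4.760179) = 5.64·19.308948 = 108.902467 m
RLR: c = (6 − d² + 2cos(α−β) + 2d(sin α − sin β))/8 = -8.439061, |c| > 1 → infeasible
LRL: c = (6 − d² + 2cos(α−β) − 2d(sin α − sin β))/8 = -10.114183, |c| > 1 → infeasible
Shortest: LSR with L = 69.867047 m ≈ 69.8670 m
Convert LSR to answer units (arcs ×180/π): t = 2.902610·180/π = 166.3073°, p = ρ·p = 5.64·7.270214 = 41.0040 m, q = 2.214951·180/π = 126.9073°, L = 69.8670 m.

LSR: t = 166.3073°, p = 41.0040 m, q = 126.9073°, L = 69.8670 m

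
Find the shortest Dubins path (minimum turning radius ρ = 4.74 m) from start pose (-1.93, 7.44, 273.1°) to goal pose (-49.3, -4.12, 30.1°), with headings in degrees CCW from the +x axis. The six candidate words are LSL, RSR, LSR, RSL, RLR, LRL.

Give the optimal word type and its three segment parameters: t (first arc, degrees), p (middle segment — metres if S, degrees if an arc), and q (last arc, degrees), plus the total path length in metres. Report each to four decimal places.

RSR: t = 72.1618°, p = 43.1062 m, q = 170.8382°, L = 63.2093 m

Let ψ = atan2(Δy, Δx) = atan2(-11.56, -47.37) = -166.2858° be the start→goal bearing.
Normalize: d = |goal − start| / ρ = 48.760132/4.74 = 10.286948, α = (θ_start − ψ) mod 360° = 79.3858° = 1.385544 rad, β = (θ_goal − ψ) mod 360° = 196.3858° = 3.427579 rad.
Common terms: sin α = 0.982890, cos α = 0.184195, sin β = -0.282104, cos β = -0.959384, cos(α−β) = -0.453990, d² = 105.821294. Work in radians in the unit-radius frame; every candidate has L = ρ·(t + p + q).
LSL: p² = 2 + d² − 2cos(α−β) + 2d(sin α − sin β) = 134.755117; p = √p² = 11.608407; φ = atan2(cos β − cos α, d + sin α − sin β) = -0.098673 rad; t = (φ − α) mod 2π = 4.798969 rad, q = (β − φ) mod 2π = 3.526252 rad → L = 4.74·(4.798969 + 11.608407 + 3.526252) = 4.74·19.933628 = 94.485395 m
RSR: p² = 2 + d² − 2cos(α−β) + 2d(sin β − sin α) = 82.703432; p = √p² = 9.094143; φ = atan2(cos α − cos β, d − sin α + sin β) = 0.126083 rad; t = (α − φ) mod 2π = 1.259461 rad, q = (φ − β) mod 2π = 2.981689 rad → L = 4.74·(1.259461 + 9.094143 + 2.981689) = 4.74·13.335293 = 63.209288 m
LSR: p² = d² − 2 + 2cos(α−β) + 2d(sin α + sin β) = 117.331211; p = √p² = 10.831953; φ = atan2(−cos α − cos β, d + sin α + sin β) − atan2(−2, p) = 0.253016 rad; t = (φ − α) mod 2π = 5.150658 rad, q = (φ − β) mod 2π = 3.108623 rad → L = 4.74·(5.150658 + 10.831953 + 3.108623) = 4.74·19.091234 = 90.492449 m
RSL: p² = d² − 2 + 2cos(α−β) − 2d(sin α + sin β) = 88.495414; p = √p² = 9.407200; φ = atan2(cos α + cos β, d − sin α − sin β) − atan2(2, p) = -0.290174 rad; t = (α − φ) mod 2π = 1.675717 rad, q = (β − φ) mod 2π = 3.717753 rad → L = 4.74·(1.675717 + 9.407200 + 3.717753) = 4.74·14.800670 = 70.155177 m
RLR: c = (6 − d² + 2cos(α−β) + 2d(sin α − sin β))/8 = -9.337929, |c| > 1 → infeasible
LRL: c = (6 − d² + 2cos(α−β) − 2d(sin α − sin β))/8 = -15.844390, |c| > 1 → infeasible
Shortest: RSR with L = 63.209288 m ≈ 63.2093 m
Convert RSR to answer units (arcs ×180/π): t = 1.259461·180/π = 72.1618°, p = ρ·p = 4.74·9.094143 = 43.1062 m, q = 2.981689·180/π = 170.8382°, L = 63.2093 m.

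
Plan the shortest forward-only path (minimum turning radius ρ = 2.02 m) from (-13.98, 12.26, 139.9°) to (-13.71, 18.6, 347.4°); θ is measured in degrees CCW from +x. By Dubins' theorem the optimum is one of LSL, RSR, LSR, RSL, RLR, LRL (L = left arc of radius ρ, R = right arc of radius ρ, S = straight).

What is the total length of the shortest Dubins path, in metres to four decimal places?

Let ψ = atan2(Δy, Δx) = atan2(6.34, 0.27) = 87.5614° be the start→goal bearing.
Normalize: d = |goal − start| / ρ = 6.345747/2.02 = 3.141459, α = (θ_start − ψ) mod 360° = 52.3386° = 0.913480 rad, β = (θ_goal − ψ) mod 360° = 259.8386° = 4.535039 rad.
Common terms: sin α = 0.791635, cos α = 0.610994, sin β = -0.984315, cos β = -0.176422, cos(α−β) = -0.887011, d² = 9.868763. Work in radians in the unit-radius frame; every candidate has L = ρ·(t + p + q).
LSL: p² = 2 + d² − 2cos(α−β) + 2d(sin α − sin β) = 24.800929; p = √p² = 4.980053; φ = atan2(cos β − cos α, d + sin α − sin β) = -0.158780 rad; t = (φ − α) mod 2π = 5.210925 rad, q = (β − φ) mod 2π = 4.693819 rad → L = 2.02·(5.210925 + 4.980053 + 4.693819) = 2.02·14.884797 = 30.067289 m
RSR: p² = 2 + d² − 2cos(α−β) + 2d(sin β − sin α) = 2.484640; p = √p² = 1.576274; φ = atan2(cos α − cos β, d − sin α + sin β) = 0.523071 rad; t = (α − φ) mod 2π = 0.390409 rad, q = (φ − β) mod 2π = 2.271218 rad → L = 2.02·(0.390409 + 1.576274 + 2.271218) = 2.02·4.237901 = 8.560560 m
LSR: p² = d² − 2 + 2cos(α−β) + 2d(sin α + sin β) = 4.884151; p = √p² = 2.210012; φ = atan2(−cos α − cos β, d + sin α + sin β) − atan2(−2, p) = 0.589235 rad; t = (φ − α) mod 2π = 5.958940 rad, q = (φ − β) mod 2π = 2.337382 rad → L = 2.02·(5.958940 + 2.210012 + 2.337382) = 2.02·10.506334 = 21.222795 m
RSL: p² = d² − 2 + 2cos(α−β) − 2d(sin α + sin β) = 7.305331; p = √p² = 2.702838; φ = atan2(cos α + cos β, d − sin α − sin β) − atan2(2, p) = -0.507437 rad; t = (α − φ) mod 2π = 1.420917 rad, q = (β − φ) mod 2π = 5.042475 rad → L = 2.02·(1.420917 + 2.702838 + 5.042475) = 2.02·9.166230 = 18.515785 m
RLR: c = (6 − d² + 2cos(α−β) + 2d(sin α − sin β))/8 = 0.689420; p = 2π − arccos c = 5.473077 rad; φ = atan2(cos α − cos β, d − sin α + sin β) = 0.523071 rad; t = (α − φ + p/2) mod 2π = 3.126948 rad, q = (α − β − t + p) mod 2π = 5.007756 rad → L = 2.02·(3.126948 + 5.473077 + 5.007756) = 2.02·13.607781 = 27.487718 m
LRL: c = (6 − d² + 2cos(α−β) − 2d(sin α − sin β))/8 = -2.100116, |c| > 1 → infeasible
Shortest: RSR with L = 8.560560 m ≈ 8.5606 m

8.5606 m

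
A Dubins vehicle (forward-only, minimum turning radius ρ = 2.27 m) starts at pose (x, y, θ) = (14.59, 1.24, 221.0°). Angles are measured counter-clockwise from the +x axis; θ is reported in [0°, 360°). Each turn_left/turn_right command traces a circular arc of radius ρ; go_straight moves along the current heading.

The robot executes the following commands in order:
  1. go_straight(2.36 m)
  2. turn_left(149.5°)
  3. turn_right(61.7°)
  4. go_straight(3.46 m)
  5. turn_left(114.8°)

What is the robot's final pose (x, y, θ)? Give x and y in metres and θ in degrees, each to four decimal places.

set_pose: (x, y, θ) = (14.5900, 1.2400, 221.0000°), ρ = 2.27
go_straight(2.36): x += 2.36·cos θ, y += 2.36·sin θ → (12.8089, -0.3083, 221.0000°)
turn_left(149.5°): centre at ρ to the left, rotate +149.5° → (14.7118, -4.2535, 370.5000° ≡ 10.5000°)
turn_right(61.7°): centre at ρ to the right, rotate −61.7° → (16.8946, -5.0631, -51.2000° ≡ 308.8000°)
go_straight(3.46): x += 3.46·cos θ, y += 3.46·sin θ → (19.0626, -7.7596, 308.8000°)
turn_left(114.8°): centre at ρ to the left, rotate +114.8° → (22.8650, -7.3465, 423.6000° ≡ 63.6000°)

(22.8650, -7.3465, 63.6000°)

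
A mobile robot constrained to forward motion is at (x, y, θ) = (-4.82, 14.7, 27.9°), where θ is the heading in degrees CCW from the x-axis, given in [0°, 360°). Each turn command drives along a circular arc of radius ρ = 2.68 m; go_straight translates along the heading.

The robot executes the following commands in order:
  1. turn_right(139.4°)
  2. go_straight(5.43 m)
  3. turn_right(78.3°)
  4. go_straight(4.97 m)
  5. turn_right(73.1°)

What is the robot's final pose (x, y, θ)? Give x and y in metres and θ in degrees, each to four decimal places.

set_pose: (x, y, θ) = (-4.8200, 14.7000, 27.9000°), ρ = 2.68
turn_right(139.4°): centre at ρ to the right, rotate −139.4° → (-1.0724, 11.3493, -111.5000° ≡ 248.5000°)
go_straight(5.43): x += 5.43·cos θ, y += 5.43·sin θ → (-3.0625, 6.2971, 248.5000°)
turn_right(78.3°): centre at ρ to the right, rotate −78.3° → (-6.0122, 4.6384, 170.2000°)
go_straight(4.97): x += 4.97·cos θ, y += 4.97·sin θ → (-10.9097, 5.4844, 170.2000°)
turn_right(73.1°): centre at ρ to the right, rotate −73.1° → (-13.1130, 7.7940, 97.1000°)

(-13.1130, 7.7940, 97.1000°)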